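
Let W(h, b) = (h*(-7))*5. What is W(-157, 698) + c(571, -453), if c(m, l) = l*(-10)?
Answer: 10025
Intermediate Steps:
W(h, b) = -35*h (W(h, b) = -7*h*5 = -35*h)
c(m, l) = -10*l
W(-157, 698) + c(571, -453) = -35*(-157) - 10*(-453) = 5495 + 4530 = 10025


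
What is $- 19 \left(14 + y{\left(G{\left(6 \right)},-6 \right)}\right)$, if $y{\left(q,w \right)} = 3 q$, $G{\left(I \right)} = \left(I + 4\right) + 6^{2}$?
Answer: $-2888$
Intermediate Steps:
$G{\left(I \right)} = 40 + I$ ($G{\left(I \right)} = \left(4 + I\right) + 36 = 40 + I$)
$- 19 \left(14 + y{\left(G{\left(6 \right)},-6 \right)}\right) = - 19 \left(14 + 3 \left(40 + 6\right)\right) = - 19 \left(14 + 3 \cdot 46\right) = - 19 \left(14 + 138\right) = \left(-19\right) 152 = -2888$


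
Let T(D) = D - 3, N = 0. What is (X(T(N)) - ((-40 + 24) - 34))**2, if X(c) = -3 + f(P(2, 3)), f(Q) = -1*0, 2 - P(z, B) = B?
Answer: 2209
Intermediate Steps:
P(z, B) = 2 - B
f(Q) = 0
T(D) = -3 + D
X(c) = -3 (X(c) = -3 + 0 = -3)
(X(T(N)) - ((-40 + 24) - 34))**2 = (-3 - ((-40 + 24) - 34))**2 = (-3 - (-16 - 34))**2 = (-3 - 1*(-50))**2 = (-3 + 50)**2 = 47**2 = 2209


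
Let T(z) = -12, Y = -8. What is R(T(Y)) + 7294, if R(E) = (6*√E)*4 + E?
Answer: 7282 + 48*I*√3 ≈ 7282.0 + 83.138*I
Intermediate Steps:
R(E) = E + 24*√E (R(E) = 24*√E + E = E + 24*√E)
R(T(Y)) + 7294 = (-12 + 24*√(-12)) + 7294 = (-12 + 24*(2*I*√3)) + 7294 = (-12 + 48*I*√3) + 7294 = 7282 + 48*I*√3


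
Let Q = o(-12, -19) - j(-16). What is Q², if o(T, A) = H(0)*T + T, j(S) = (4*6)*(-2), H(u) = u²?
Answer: 1296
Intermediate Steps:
j(S) = -48 (j(S) = 24*(-2) = -48)
o(T, A) = T (o(T, A) = 0²*T + T = 0*T + T = 0 + T = T)
Q = 36 (Q = -12 - 1*(-48) = -12 + 48 = 36)
Q² = 36² = 1296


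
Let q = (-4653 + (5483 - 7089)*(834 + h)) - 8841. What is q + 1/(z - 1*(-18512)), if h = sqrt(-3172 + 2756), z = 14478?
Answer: -44632105019/32990 - 6424*I*sqrt(26) ≈ -1.3529e+6 - 32756.0*I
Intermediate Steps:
h = 4*I*sqrt(26) (h = sqrt(-416) = 4*I*sqrt(26) ≈ 20.396*I)
q = -1352898 - 6424*I*sqrt(26) (q = (-4653 + (5483 - 7089)*(834 + 4*I*sqrt(26))) - 8841 = (-4653 - 1606*(834 + 4*I*sqrt(26))) - 8841 = (-4653 + (-1339404 - 6424*I*sqrt(26))) - 8841 = (-1344057 - 6424*I*sqrt(26)) - 8841 = -1352898 - 6424*I*sqrt(26) ≈ -1.3529e+6 - 32756.0*I)
q + 1/(z - 1*(-18512)) = (-1352898 - 6424*I*sqrt(26)) + 1/(14478 - 1*(-18512)) = (-1352898 - 6424*I*sqrt(26)) + 1/(14478 + 18512) = (-1352898 - 6424*I*sqrt(26)) + 1/32990 = -44632105019/32990 - 6424*I*sqrt(26)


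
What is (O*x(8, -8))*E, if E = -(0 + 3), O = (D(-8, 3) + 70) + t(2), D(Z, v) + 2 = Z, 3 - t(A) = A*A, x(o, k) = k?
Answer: 1416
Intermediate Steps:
t(A) = 3 - A² (t(A) = 3 - A*A = 3 - A²)
D(Z, v) = -2 + Z
O = 59 (O = ((-2 - 8) + 70) + (3 - 1*2²) = (-10 + 70) + (3 - 1*4) = 60 + (3 - 4) = 60 - 1 = 59)
E = -3 (E = -1*3 = -3)
(O*x(8, -8))*E = (59*(-8))*(-3) = -472*(-3) = 1416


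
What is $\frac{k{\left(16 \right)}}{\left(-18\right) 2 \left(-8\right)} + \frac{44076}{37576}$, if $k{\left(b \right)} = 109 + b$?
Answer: $\frac{2173861}{1352736} \approx 1.607$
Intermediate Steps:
$\frac{k{\left(16 \right)}}{\left(-18\right) 2 \left(-8\right)} + \frac{44076}{37576} = \frac{109 + 16}{\left(-18\right) 2 \left(-8\right)} + \frac{44076}{37576} = \frac{125}{\left(-36\right) \left(-8\right)} + 44076 \cdot \frac{1}{37576} = \frac{125}{288} + \frac{11019}{9394} = \frac{2173861}{1352736}$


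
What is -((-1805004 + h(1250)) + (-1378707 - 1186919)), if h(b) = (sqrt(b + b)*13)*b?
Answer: 3558130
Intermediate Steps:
h(b) = 13*sqrt(2)*b**(3/2) (h(b) = (sqrt(2*b)*13)*b = ((sqrt(2)*sqrt(b))*13)*b = (13*sqrt(2)*sqrt(b))*b = 13*sqrt(2)*b**(3/2))
-((-1805004 + h(1250)) + (-1378707 - 1186919)) = -((-1805004 + 13*sqrt(2)*1250**(3/2)) + (-1378707 - 1186919)) = -((-1805004 + 13*sqrt(2)*(31250*sqrt(2))) - 2565626) = -((-1805004 + 812500) - 2565626) = -(-992504 - 2565626) = -1*(-3558130) = 3558130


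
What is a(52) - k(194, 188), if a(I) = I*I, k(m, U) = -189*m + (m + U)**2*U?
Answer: -27394342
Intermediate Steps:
k(m, U) = -189*m + U*(U + m)**2 (k(m, U) = -189*m + (U + m)**2*U = -189*m + U*(U + m)**2)
a(I) = I**2
a(52) - k(194, 188) = 52**2 - (-189*194 + 188*(188 + 194)**2) = 2704 - (-36666 + 188*382**2) = 2704 - (-36666 + 188*145924) = 2704 - (-36666 + 27433712) = 2704 - 1*27397046 = 2704 - 27397046 = -27394342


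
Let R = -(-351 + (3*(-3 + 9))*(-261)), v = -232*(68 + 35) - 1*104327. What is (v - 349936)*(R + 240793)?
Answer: -117551564878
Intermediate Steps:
v = -128223 (v = -232*103 - 104327 = -23896 - 104327 = -128223)
R = 5049 (R = -(-351 + (3*6)*(-261)) = -(-351 + 18*(-261)) = -(-351 - 4698) = -1*(-5049) = 5049)
(v - 349936)*(R + 240793) = (-128223 - 349936)*(5049 + 240793) = -478159*245842 = -117551564878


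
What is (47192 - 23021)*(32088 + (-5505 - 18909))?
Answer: 185488254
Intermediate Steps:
(47192 - 23021)*(32088 + (-5505 - 18909)) = 24171*(32088 - 24414) = 24171*7674 = 185488254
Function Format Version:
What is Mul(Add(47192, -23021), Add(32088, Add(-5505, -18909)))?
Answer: 185488254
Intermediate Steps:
Mul(Add(47192, -23021), Add(32088, Add(-5505, -18909))) = Mul(24171, Add(32088, -24414)) = Mul(24171, 7674) = 185488254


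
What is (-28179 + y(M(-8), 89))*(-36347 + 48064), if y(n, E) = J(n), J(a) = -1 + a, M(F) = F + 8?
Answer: -330185060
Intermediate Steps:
M(F) = 8 + F
y(n, E) = -1 + n
(-28179 + y(M(-8), 89))*(-36347 + 48064) = (-28179 + (-1 + (8 - 8)))*(-36347 + 48064) = (-28179 + (-1 + 0))*11717 = (-28179 - 1)*11717 = -28180*11717 = -330185060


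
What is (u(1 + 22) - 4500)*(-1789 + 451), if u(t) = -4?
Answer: 6026352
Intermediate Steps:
(u(1 + 22) - 4500)*(-1789 + 451) = (-4 - 4500)*(-1789 + 451) = -4504*(-1338) = 6026352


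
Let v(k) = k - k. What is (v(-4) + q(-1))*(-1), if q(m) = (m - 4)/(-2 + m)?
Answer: -5/3 ≈ -1.6667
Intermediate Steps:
q(m) = (-4 + m)/(-2 + m)
v(k) = 0
(v(-4) + q(-1))*(-1) = (0 + (-4 - 1)/(-2 - 1))*(-1) = (0 - 5/(-3))*(-1) = (0 - 1/3*(-5))*(-1) = (0 + 5/3)*(-1) = (5/3)*(-1) = -5/3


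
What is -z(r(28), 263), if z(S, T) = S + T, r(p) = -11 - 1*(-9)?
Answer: -261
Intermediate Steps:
r(p) = -2 (r(p) = -11 + 9 = -2)
-z(r(28), 263) = -(-2 + 263) = -1*261 = -261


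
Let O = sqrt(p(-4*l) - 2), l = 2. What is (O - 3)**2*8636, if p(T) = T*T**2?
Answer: 8636*(3 - I*sqrt(514))**2 ≈ -4.3612e+6 - 1.1748e+6*I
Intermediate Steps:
p(T) = T**3
O = I*sqrt(514) (O = sqrt((-4*2)**3 - 2) = sqrt((-8)**3 - 2) = sqrt(-512 - 2) = sqrt(-514) = I*sqrt(514) ≈ 22.672*I)
(O - 3)**2*8636 = (I*sqrt(514) - 3)**2*8636 = (-3 + I*sqrt(514))**2*8636 = 8636*(-3 + I*sqrt(514))**2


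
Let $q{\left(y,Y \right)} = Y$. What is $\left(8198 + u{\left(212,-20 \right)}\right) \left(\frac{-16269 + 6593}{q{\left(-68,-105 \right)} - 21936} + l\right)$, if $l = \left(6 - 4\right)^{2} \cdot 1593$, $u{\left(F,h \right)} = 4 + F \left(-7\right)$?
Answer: $\frac{943576206304}{22041} \approx 4.281 \cdot 10^{7}$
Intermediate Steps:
$u{\left(F,h \right)} = 4 - 7 F$
$l = 6372$ ($l = 2^{2} \cdot 1593 = 4 \cdot 1593 = 6372$)
$\left(8198 + u{\left(212,-20 \right)}\right) \left(\frac{-16269 + 6593}{q{\left(-68,-105 \right)} - 21936} + l\right) = \left(8198 + \left(4 - 1484\right)\right) \left(\frac{-16269 + 6593}{-105 - 21936} + 6372\right) = \left(8198 + \left(4 - 1484\right)\right) \left(- \frac{9676}{-22041} + 6372\right) = \left(8198 - 1480\right) \left(\left(-9676\right) \left(- \frac{1}{22041}\right) + 6372\right) = 6718 \left(\frac{9676}{22041} + 6372\right) = 6718 \cdot \frac{140454928}{22041} = \frac{943576206304}{22041}$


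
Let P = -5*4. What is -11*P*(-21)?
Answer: -4620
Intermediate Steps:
P = -20
-11*P*(-21) = -11*(-20)*(-21) = 220*(-21) = -4620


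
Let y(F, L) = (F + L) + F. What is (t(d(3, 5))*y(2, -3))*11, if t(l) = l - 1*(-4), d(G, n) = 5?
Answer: 99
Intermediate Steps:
y(F, L) = L + 2*F
t(l) = 4 + l (t(l) = l + 4 = 4 + l)
(t(d(3, 5))*y(2, -3))*11 = ((4 + 5)*(-3 + 2*2))*11 = (9*(-3 + 4))*11 = (9*1)*11 = 9*11 = 99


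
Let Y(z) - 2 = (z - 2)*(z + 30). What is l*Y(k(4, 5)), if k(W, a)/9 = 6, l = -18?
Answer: -78660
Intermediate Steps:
k(W, a) = 54 (k(W, a) = 9*6 = 54)
Y(z) = 2 + (-2 + z)*(30 + z) (Y(z) = 2 + (z - 2)*(z + 30) = 2 + (-2 + z)*(30 + z))
l*Y(k(4, 5)) = -18*(-58 + 54² + 28*54) = -18*(-58 + 2916 + 1512) = -18*4370 = -78660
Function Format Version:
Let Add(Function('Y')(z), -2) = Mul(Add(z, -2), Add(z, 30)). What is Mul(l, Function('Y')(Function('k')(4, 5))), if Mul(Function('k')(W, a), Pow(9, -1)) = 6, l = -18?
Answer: -78660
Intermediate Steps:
Function('k')(W, a) = 54 (Function('k')(W, a) = Mul(9, 6) = 54)
Function('Y')(z) = Add(2, Mul(Add(-2, z), Add(30, z))) (Function('Y')(z) = Add(2, Mul(Add(z, -2), Add(z, 30))) = Add(2, Mul(Add(-2, z), Add(30, z))))
Mul(l, Function('Y')(Function('k')(4, 5))) = Mul(-18, Add(-58, Pow(54, 2), Mul(28, 54))) = Mul(-18, Add(-58, 2916, 1512)) = Mul(-18, 4370) = -78660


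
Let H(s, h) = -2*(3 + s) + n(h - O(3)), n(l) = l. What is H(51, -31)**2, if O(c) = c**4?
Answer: 48400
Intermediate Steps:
H(s, h) = -87 + h - 2*s (H(s, h) = -2*(3 + s) + (h - 1*3**4) = (-6 - 2*s) + (h - 1*81) = (-6 - 2*s) + (h - 81) = (-6 - 2*s) + (-81 + h) = -87 + h - 2*s)
H(51, -31)**2 = (-87 - 31 - 2*51)**2 = (-87 - 31 - 102)**2 = (-220)**2 = 48400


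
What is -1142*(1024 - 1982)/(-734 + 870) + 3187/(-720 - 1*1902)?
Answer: 179258060/22287 ≈ 8043.2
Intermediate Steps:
-1142*(1024 - 1982)/(-734 + 870) + 3187/(-720 - 1*1902) = -1142/(136/(-958)) + 3187/(-720 - 1902) = -1142/(136*(-1/958)) + 3187/(-2622) = -1142/(-68/479) + 3187*(-1/2622) = -1142*(-479/68) - 3187/2622 = 273509/34 - 3187/2622 = 179258060/22287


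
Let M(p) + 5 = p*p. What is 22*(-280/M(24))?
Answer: -6160/571 ≈ -10.788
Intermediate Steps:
M(p) = -5 + p² (M(p) = -5 + p*p = -5 + p²)
22*(-280/M(24)) = 22*(-280/(-5 + 24²)) = 22*(-280/(-5 + 576)) = 22*(-280/571) = -6160/571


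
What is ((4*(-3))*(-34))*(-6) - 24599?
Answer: -27047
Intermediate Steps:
((4*(-3))*(-34))*(-6) - 24599 = -12*(-34)*(-6) - 24599 = 408*(-6) - 24599 = -2448 - 24599 = -27047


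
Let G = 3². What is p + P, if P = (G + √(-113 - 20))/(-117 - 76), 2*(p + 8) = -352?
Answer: -35521/193 - I*√133/193 ≈ -184.05 - 0.059754*I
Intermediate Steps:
G = 9
p = -184 (p = -8 + (½)*(-352) = -8 - 176 = -184)
P = -9/193 - I*√133/193 (P = (9 + √(-113 - 20))/(-117 - 76) = (9 + √(-133))/(-193) = (9 + I*√133)*(-1/193) = -9/193 - I*√133/193 ≈ -0.046632 - 0.059754*I)
p + P = -184 + (-9/193 - I*√133/193) = -35521/193 - I*√133/193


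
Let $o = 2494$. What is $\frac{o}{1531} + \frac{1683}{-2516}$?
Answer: $\frac{217543}{226588} \approx 0.96008$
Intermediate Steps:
$\frac{o}{1531} + \frac{1683}{-2516} = \frac{2494}{1531} + \frac{1683}{-2516} = 2494 \cdot \frac{1}{1531} + 1683 \left(- \frac{1}{2516}\right) = \frac{2494}{1531} - \frac{99}{148} = \frac{217543}{226588}$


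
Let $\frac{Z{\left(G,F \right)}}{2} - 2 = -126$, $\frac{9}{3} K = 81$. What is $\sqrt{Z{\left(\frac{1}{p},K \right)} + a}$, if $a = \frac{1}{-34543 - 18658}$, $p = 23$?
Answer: $\frac{i \sqrt{701925960649}}{53201} \approx 15.748 i$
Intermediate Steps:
$K = 27$ ($K = \frac{1}{3} \cdot 81 = 27$)
$Z{\left(G,F \right)} = -248$ ($Z{\left(G,F \right)} = 4 + 2 \left(-126\right) = 4 - 252 = -248$)
$a = - \frac{1}{53201}$ ($a = \frac{1}{-53201} = - \frac{1}{53201} \approx -1.8797 \cdot 10^{-5}$)
$\sqrt{Z{\left(\frac{1}{p},K \right)} + a} = \sqrt{-248 - \frac{1}{53201}} = \sqrt{- \frac{13193849}{53201}} = \frac{i \sqrt{701925960649}}{53201}$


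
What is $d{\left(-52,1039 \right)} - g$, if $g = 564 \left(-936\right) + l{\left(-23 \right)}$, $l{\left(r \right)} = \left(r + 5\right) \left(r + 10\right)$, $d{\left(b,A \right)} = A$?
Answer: $528709$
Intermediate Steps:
$l{\left(r \right)} = \left(5 + r\right) \left(10 + r\right)$
$g = -527670$ ($g = 564 \left(-936\right) + \left(50 + \left(-23\right)^{2} + 15 \left(-23\right)\right) = -527904 + \left(50 + 529 - 345\right) = -527904 + 234 = -527670$)
$d{\left(-52,1039 \right)} - g = 1039 - -527670 = 1039 + 527670 = 528709$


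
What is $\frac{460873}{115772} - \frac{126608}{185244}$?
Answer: $\frac{17679074159}{5361517092} \approx 3.2974$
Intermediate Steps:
$\frac{460873}{115772} - \frac{126608}{185244} = 460873 \cdot \frac{1}{115772} - \frac{31652}{46311} = \frac{460873}{115772} - \frac{31652}{46311} = \frac{17679074159}{5361517092}$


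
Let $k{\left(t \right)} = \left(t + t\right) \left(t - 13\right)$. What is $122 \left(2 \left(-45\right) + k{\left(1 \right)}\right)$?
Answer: $-13908$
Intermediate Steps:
$k{\left(t \right)} = 2 t \left(-13 + t\right)$
$122 \left(2 \left(-45\right) + k{\left(1 \right)}\right) = 122 \left(2 \left(-45\right) + 2 \cdot 1 \left(-13 + 1\right)\right) = 122 \left(-90 + 2 \cdot 1 \left(-12\right)\right) = 122 \left(-90 - 24\right) = 122 \left(-114\right) = -13908$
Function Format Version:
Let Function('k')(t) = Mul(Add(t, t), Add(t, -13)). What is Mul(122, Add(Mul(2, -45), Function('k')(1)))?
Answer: -13908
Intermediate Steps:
Function('k')(t) = Mul(2, t, Add(-13, t)) (Function('k')(t) = Mul(Mul(2, t), Add(-13, t)) = Mul(2, t, Add(-13, t)))
Mul(122, Add(Mul(2, -45), Function('k')(1))) = Mul(122, Add(Mul(2, -45), Mul(2, 1, Add(-13, 1)))) = Mul(122, Add(-90, Mul(2, 1, -12))) = Mul(122, Add(-90, -24)) = Mul(122, -114) = -13908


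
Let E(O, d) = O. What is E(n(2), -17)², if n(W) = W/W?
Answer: 1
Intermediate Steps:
n(W) = 1
E(n(2), -17)² = 1² = 1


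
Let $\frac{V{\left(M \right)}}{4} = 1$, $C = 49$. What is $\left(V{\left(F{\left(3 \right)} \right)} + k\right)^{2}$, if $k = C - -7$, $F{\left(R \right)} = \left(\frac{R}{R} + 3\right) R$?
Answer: $3600$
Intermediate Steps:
$F{\left(R \right)} = 4 R$ ($F{\left(R \right)} = \left(1 + 3\right) R = 4 R$)
$V{\left(M \right)} = 4$ ($V{\left(M \right)} = 4 \cdot 1 = 4$)
$k = 56$ ($k = 49 - -7 = 49 + 7 = 56$)
$\left(V{\left(F{\left(3 \right)} \right)} + k\right)^{2} = \left(4 + 56\right)^{2} = 60^{2} = 3600$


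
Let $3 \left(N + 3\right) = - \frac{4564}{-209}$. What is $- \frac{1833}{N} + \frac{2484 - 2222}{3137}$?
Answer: $- \frac{3604622921}{8416571} \approx -428.28$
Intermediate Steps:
$N = \frac{2683}{627}$ ($N = -3 + \frac{\left(-4564\right) \frac{1}{-209}}{3} = -3 + \frac{\left(-4564\right) \left(- \frac{1}{209}\right)}{3} = -3 + \frac{1}{3} \cdot \frac{4564}{209} = -3 + \frac{4564}{627} = \frac{2683}{627} \approx 4.2791$)
$- \frac{1833}{N} + \frac{2484 - 2222}{3137} = - \frac{1833}{\frac{2683}{627}} + \frac{2484 - 2222}{3137} = \left(-1833\right) \frac{627}{2683} + 262 \cdot \frac{1}{3137} = - \frac{1149291}{2683} + \frac{262}{3137} = - \frac{3604622921}{8416571}$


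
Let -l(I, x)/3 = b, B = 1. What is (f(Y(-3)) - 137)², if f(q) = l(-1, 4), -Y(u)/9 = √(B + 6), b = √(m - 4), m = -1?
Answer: 18724 + 822*I*√5 ≈ 18724.0 + 1838.0*I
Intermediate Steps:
b = I*√5 (b = √(-1 - 4) = √(-5) = I*√5 ≈ 2.2361*I)
Y(u) = -9*√7 (Y(u) = -9*√(1 + 6) = -9*√7)
l(I, x) = -3*I*√5
f(q) = -3*I*√5
(f(Y(-3)) - 137)² = (-3*I*√5 - 137)² = (-137 - 3*I*√5)²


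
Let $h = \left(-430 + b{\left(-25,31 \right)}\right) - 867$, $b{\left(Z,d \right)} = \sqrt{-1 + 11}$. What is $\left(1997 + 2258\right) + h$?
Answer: $2958 + \sqrt{10} \approx 2961.2$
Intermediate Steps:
$b{\left(Z,d \right)} = \sqrt{10}$
$h = -1297 + \sqrt{10}$ ($h = \left(-430 + \sqrt{10}\right) - 867 = -1297 + \sqrt{10} \approx -1293.8$)
$\left(1997 + 2258\right) + h = \left(1997 + 2258\right) - \left(1297 - \sqrt{10}\right) = 4255 - \left(1297 - \sqrt{10}\right) = 2958 + \sqrt{10}$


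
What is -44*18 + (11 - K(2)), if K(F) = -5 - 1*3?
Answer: -773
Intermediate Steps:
K(F) = -8 (K(F) = -5 - 3 = -8)
-44*18 + (11 - K(2)) = -44*18 + (11 - 1*(-8)) = -792 + (11 + 8) = -792 + 19 = -773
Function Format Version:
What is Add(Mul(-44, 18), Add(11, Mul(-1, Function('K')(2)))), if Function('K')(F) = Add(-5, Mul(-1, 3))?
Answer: -773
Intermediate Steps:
Function('K')(F) = -8 (Function('K')(F) = Add(-5, -3) = -8)
Add(Mul(-44, 18), Add(11, Mul(-1, Function('K')(2)))) = Add(Mul(-44, 18), Add(11, Mul(-1, -8))) = Add(-792, Add(11, 8)) = Add(-792, 19) = -773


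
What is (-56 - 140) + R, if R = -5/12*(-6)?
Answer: -387/2 ≈ -193.50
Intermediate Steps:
R = 5/2 (R = -5*1/12*(-6) = -5/12*(-6) = 5/2 ≈ 2.5000)
(-56 - 140) + R = (-56 - 140) + 5/2 = -196 + 5/2 = -387/2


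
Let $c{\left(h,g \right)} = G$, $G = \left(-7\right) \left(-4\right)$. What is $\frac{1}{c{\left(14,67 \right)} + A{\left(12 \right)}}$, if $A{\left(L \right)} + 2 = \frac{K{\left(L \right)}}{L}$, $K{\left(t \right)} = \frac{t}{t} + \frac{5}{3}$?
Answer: $\frac{9}{236} \approx 0.038136$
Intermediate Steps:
$K{\left(t \right)} = \frac{8}{3}$ ($K{\left(t \right)} = 1 + 5 \cdot \frac{1}{3} = 1 + \frac{5}{3} = \frac{8}{3}$)
$A{\left(L \right)} = -2 + \frac{8}{3 L}$
$G = 28$
$c{\left(h,g \right)} = 28$
$\frac{1}{c{\left(14,67 \right)} + A{\left(12 \right)}} = \frac{1}{28 - \left(2 - \frac{8}{3 \cdot 12}\right)} = \frac{1}{28 + \left(-2 + \frac{8}{3} \cdot \frac{1}{12}\right)} = \frac{1}{28 + \left(-2 + \frac{2}{9}\right)} = \frac{1}{28 - \frac{16}{9}} = \frac{1}{\frac{236}{9}} = \frac{9}{236}$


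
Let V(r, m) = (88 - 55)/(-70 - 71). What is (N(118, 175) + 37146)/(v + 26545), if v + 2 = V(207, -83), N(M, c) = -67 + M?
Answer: 1748259/1247510 ≈ 1.4014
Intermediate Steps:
V(r, m) = -11/47 (V(r, m) = 33/(-141) = 33*(-1/141) = -11/47)
v = -105/47 (v = -2 - 11/47 = -105/47 ≈ -2.2340)
(N(118, 175) + 37146)/(v + 26545) = ((-67 + 118) + 37146)/(-105/47 + 26545) = (51 + 37146)/(1247510/47) = 37197*(47/1247510) = 1748259/1247510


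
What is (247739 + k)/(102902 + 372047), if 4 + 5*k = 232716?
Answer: 1471407/2374745 ≈ 0.61961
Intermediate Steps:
k = 232712/5 (k = -4/5 + (1/5)*232716 = -4/5 + 232716/5 = 232712/5 ≈ 46542.)
(247739 + k)/(102902 + 372047) = (247739 + 232712/5)/(102902 + 372047) = (1471407/5)/474949 = (1471407/5)*(1/474949) = 1471407/2374745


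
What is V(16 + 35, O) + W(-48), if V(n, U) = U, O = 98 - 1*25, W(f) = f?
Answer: 25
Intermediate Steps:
O = 73 (O = 98 - 25 = 73)
V(16 + 35, O) + W(-48) = 73 - 48 = 25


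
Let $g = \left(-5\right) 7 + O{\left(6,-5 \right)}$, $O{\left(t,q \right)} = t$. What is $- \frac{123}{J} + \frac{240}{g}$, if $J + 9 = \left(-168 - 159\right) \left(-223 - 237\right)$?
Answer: $- \frac{12034069}{1453973} \approx -8.2767$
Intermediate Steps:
$J = 150411$ ($J = -9 + \left(-168 - 159\right) \left(-223 - 237\right) = -9 - -150420 = -9 + 150420 = 150411$)
$g = -29$ ($g = \left(-5\right) 7 + 6 = -35 + 6 = -29$)
$- \frac{123}{J} + \frac{240}{g} = - \frac{123}{150411} + \frac{240}{-29} = \left(-123\right) \frac{1}{150411} + 240 \left(- \frac{1}{29}\right) = - \frac{41}{50137} - \frac{240}{29} = - \frac{12034069}{1453973}$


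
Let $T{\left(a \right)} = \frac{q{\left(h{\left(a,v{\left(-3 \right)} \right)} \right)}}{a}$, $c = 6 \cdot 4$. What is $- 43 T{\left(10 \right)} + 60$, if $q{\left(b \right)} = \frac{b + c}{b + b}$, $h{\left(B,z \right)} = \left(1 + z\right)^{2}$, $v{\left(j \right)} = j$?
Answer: $\frac{899}{20} \approx 44.95$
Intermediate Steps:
$c = 24$
$q{\left(b \right)} = \frac{24 + b}{2 b}$ ($q{\left(b \right)} = \frac{b + 24}{b + b} = \frac{24 + b}{2 b}$)
$T{\left(a \right)} = \frac{7}{2 a}$ ($T{\left(a \right)} = \frac{\frac{1}{2} \frac{1}{\left(1 - 3\right)^{2}} \left(24 + \left(1 - 3\right)^{2}\right)}{a} = \frac{\frac{1}{2} \frac{1}{\left(-2\right)^{2}} \left(24 + \left(-2\right)^{2}\right)}{a} = \frac{\frac{1}{2} \cdot \frac{1}{4} \left(24 + 4\right)}{a} = \frac{\frac{1}{2} \cdot \frac{1}{4} \cdot 28}{a} = \frac{7}{2 a}$)
$- 43 T{\left(10 \right)} + 60 = - 43 \frac{7}{2 \cdot 10} + 60 = - 43 \cdot \frac{7}{2} \cdot \frac{1}{10} + 60 = \left(-43\right) \frac{7}{20} + 60 = - \frac{301}{20} + 60 = \frac{899}{20}$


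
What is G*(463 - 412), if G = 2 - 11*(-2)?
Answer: 1224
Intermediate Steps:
G = 24 (G = 2 + 22 = 24)
G*(463 - 412) = 24*(463 - 412) = 24*51 = 1224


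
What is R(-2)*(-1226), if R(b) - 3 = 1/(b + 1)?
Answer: -2452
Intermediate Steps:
R(b) = 3 + 1/(1 + b) (R(b) = 3 + 1/(b + 1) = 3 + 1/(1 + b))
R(-2)*(-1226) = ((4 + 3*(-2))/(1 - 2))*(-1226) = ((4 - 6)/(-1))*(-1226) = -1*(-2)*(-1226) = 2*(-1226) = -2452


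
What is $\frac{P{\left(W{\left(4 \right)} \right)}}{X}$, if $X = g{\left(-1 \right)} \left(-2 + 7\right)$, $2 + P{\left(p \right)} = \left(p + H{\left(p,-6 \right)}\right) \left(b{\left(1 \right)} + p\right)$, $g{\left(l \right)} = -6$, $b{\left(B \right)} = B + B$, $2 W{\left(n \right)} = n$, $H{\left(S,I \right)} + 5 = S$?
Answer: $\frac{1}{5} \approx 0.2$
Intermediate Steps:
$H{\left(S,I \right)} = -5 + S$
$W{\left(n \right)} = \frac{n}{2}$
$b{\left(B \right)} = 2 B$
$P{\left(p \right)} = -2 + \left(-5 + 2 p\right) \left(2 + p\right)$ ($P{\left(p \right)} = -2 + \left(p + \left(-5 + p\right)\right) \left(2 \cdot 1 + p\right) = -2 + \left(-5 + 2 p\right) \left(2 + p\right)$)
$X = -30$ ($X = - 6 \left(-2 + 7\right) = \left(-6\right) 5 = -30$)
$\frac{P{\left(W{\left(4 \right)} \right)}}{X} = \frac{-12 - \frac{1}{2} \cdot 4 + 2 \left(\frac{1}{2} \cdot 4\right)^{2}}{-30} = \left(-12 - 2 + 2 \cdot 2^{2}\right) \left(- \frac{1}{30}\right) = \left(-12 - 2 + 2 \cdot 4\right) \left(- \frac{1}{30}\right) = \left(-12 - 2 + 8\right) \left(- \frac{1}{30}\right) = \left(-6\right) \left(- \frac{1}{30}\right) = \frac{1}{5}$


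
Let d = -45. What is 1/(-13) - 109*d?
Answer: 63764/13 ≈ 4904.9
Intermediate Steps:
1/(-13) - 109*d = 1/(-13) - 109*(-45) = -1/13 + 4905 = 63764/13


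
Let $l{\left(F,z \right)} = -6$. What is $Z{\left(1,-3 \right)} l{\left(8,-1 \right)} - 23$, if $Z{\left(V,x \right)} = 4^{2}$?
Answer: $-119$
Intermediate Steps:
$Z{\left(V,x \right)} = 16$
$Z{\left(1,-3 \right)} l{\left(8,-1 \right)} - 23 = 16 \left(-6\right) - 23 = -96 - 23 = -119$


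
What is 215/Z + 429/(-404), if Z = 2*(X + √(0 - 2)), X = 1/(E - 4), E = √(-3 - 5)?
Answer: (-172433*I - 88576*√2)/(404*(-3*I + 4*√2)) ≈ -11.55 - 81.576*I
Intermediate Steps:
E = 2*I*√2 (E = √(-8) = 2*I*√2 ≈ 2.8284*I)
X = 1/(-4 + 2*I*√2) (X = 1/(2*I*√2 - 4) = 1/(-4 + 2*I*√2) ≈ -0.16667 - 0.11785*I)
Z = -⅓ + 11*I*√2/6 (Z = 2*((-⅙ - I*√2/12) + √(0 - 2)) = 2*((-⅙ - I*√2/12) + √(-2)) = 2*((-⅙ - I*√2/12) + I*√2) = 2*(-⅙ + 11*I*√2/12) = -⅓ + 11*I*√2/6 ≈ -0.33333 + 2.5927*I)
215/Z + 429/(-404) = 215/(((-4*√2 + 3*I)/(√2 + 2*I))) + 429/(-404) = 215*((√2 + 2*I)/(-4*√2 + 3*I)) + 429*(-1/404) = 215*(√2 + 2*I)/(-4*√2 + 3*I) - 429/404 = -429/404 + 215*(√2 + 2*I)/(-4*√2 + 3*I)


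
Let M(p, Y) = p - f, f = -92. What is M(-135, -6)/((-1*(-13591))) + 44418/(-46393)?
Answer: -605679937/630527263 ≈ -0.96059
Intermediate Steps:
M(p, Y) = 92 + p (M(p, Y) = p - 1*(-92) = p + 92 = 92 + p)
M(-135, -6)/((-1*(-13591))) + 44418/(-46393) = (92 - 135)/((-1*(-13591))) + 44418/(-46393) = -43/13591 + 44418*(-1/46393) = -43*1/13591 - 44418/46393 = -43/13591 - 44418/46393 = -605679937/630527263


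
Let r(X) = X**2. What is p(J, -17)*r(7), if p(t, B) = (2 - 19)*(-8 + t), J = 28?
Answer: -16660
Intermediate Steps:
p(t, B) = 136 - 17*t (p(t, B) = -17*(-8 + t) = 136 - 17*t)
p(J, -17)*r(7) = (136 - 17*28)*7**2 = (136 - 476)*49 = -340*49 = -16660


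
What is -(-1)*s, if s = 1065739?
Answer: 1065739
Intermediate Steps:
-(-1)*s = -(-1)*1065739 = -1*(-1065739) = 1065739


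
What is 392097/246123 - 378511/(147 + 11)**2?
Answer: -27790651115/2048071524 ≈ -13.569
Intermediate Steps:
392097/246123 - 378511/(147 + 11)**2 = 392097*(1/246123) - 378511/(158**2) = 130699/82041 - 378511/24964 = -27790651115/2048071524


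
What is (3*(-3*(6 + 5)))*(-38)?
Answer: 3762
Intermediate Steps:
(3*(-3*(6 + 5)))*(-38) = (3*(-3*11))*(-38) = (3*(-33))*(-38) = -99*(-38) = 3762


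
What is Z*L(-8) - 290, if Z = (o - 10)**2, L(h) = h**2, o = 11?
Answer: -226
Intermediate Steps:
Z = 1 (Z = (11 - 10)**2 = 1**2 = 1)
Z*L(-8) - 290 = 1*(-8)**2 - 290 = 1*64 - 290 = 64 - 290 = -226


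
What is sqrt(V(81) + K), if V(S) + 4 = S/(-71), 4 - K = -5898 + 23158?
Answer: I*sqrt(87013411)/71 ≈ 131.38*I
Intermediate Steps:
K = -17256 (K = 4 - (-5898 + 23158) = 4 - 1*17260 = 4 - 17260 = -17256)
V(S) = -4 - S/71 (V(S) = -4 + S/(-71) = -4 + S*(-1/71) = -4 - S/71)
sqrt(V(81) + K) = sqrt((-4 - 1/71*81) - 17256) = sqrt((-4 - 81/71) - 17256) = sqrt(-365/71 - 17256) = sqrt(-1225541/71) = I*sqrt(87013411)/71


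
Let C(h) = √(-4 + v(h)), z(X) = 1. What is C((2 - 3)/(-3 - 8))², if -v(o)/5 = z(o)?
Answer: -9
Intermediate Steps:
v(o) = -5 (v(o) = -5*1 = -5)
C(h) = 3*I (C(h) = √(-4 - 5) = √(-9) = 3*I)
C((2 - 3)/(-3 - 8))² = (3*I)² = -9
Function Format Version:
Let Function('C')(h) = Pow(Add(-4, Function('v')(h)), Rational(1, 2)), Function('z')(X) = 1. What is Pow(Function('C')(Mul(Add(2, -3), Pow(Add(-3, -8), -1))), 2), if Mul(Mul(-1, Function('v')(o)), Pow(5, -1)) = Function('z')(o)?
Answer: -9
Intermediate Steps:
Function('v')(o) = -5 (Function('v')(o) = Mul(-5, 1) = -5)
Function('C')(h) = Mul(3, I) (Function('C')(h) = Pow(Add(-4, -5), Rational(1, 2)) = Pow(-9, Rational(1, 2)) = Mul(3, I))
Pow(Function('C')(Mul(Add(2, -3), Pow(Add(-3, -8), -1))), 2) = Pow(Mul(3, I), 2) = -9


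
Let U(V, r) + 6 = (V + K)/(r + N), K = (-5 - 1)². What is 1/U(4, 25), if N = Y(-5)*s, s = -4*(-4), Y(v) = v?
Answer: -11/74 ≈ -0.14865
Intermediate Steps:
K = 36 (K = (-6)² = 36)
s = 16
N = -80 (N = -5*16 = -80)
U(V, r) = -6 + (36 + V)/(-80 + r) (U(V, r) = -6 + (V + 36)/(r - 80) = -6 + (36 + V)/(-80 + r))
1/U(4, 25) = 1/((516 + 4 - 6*25)/(-80 + 25)) = 1/((516 + 4 - 150)/(-55)) = 1/(-1/55*370) = 1/(-74/11) = -11/74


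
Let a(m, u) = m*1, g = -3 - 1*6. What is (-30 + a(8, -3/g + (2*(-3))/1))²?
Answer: 484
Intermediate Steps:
g = -9 (g = -3 - 6 = -9)
a(m, u) = m
(-30 + a(8, -3/g + (2*(-3))/1))² = (-30 + 8)² = (-22)² = 484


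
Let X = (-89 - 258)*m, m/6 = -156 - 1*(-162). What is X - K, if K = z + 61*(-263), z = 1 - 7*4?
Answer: 3578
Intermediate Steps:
m = 36 (m = 6*(-156 - 1*(-162)) = 6*(-156 + 162) = 6*6 = 36)
z = -27 (z = 1 - 28 = -27)
K = -16070 (K = -27 + 61*(-263) = -27 - 16043 = -16070)
X = -12492 (X = (-89 - 258)*36 = -347*36 = -12492)
X - K = -12492 - 1*(-16070) = -12492 + 16070 = 3578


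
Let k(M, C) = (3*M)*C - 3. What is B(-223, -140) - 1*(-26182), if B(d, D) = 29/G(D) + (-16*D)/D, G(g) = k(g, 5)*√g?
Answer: 26166 + 29*I*√35/147210 ≈ 26166.0 + 0.0011655*I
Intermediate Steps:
k(M, C) = -3 + 3*C*M (k(M, C) = 3*C*M - 3 = -3 + 3*C*M)
G(g) = √g*(-3 + 15*g) (G(g) = (-3 + 3*5*g)*√g = (-3 + 15*g)*√g = √g*(-3 + 15*g))
B(d, D) = -16 + 29/(√D*(-3 + 15*D)) (B(d, D) = 29/((√D*(-3 + 15*D))) + (-16*D)/D = 29*(1/(√D*(-3 + 15*D))) - 16 = 29/(√D*(-3 + 15*D)) - 16 = -16 + 29/(√D*(-3 + 15*D)))
B(-223, -140) - 1*(-26182) = (-16 + 29/(√(-140)*(-3 + 15*(-140)))) - 1*(-26182) = (-16 + 29*(-I*√35/70)/(-3 - 2100)) + 26182 = (-16 + 29*(-I*√35/70)/(-2103)) + 26182 = (-16 + 29*(-I*√35/70)*(-1/2103)) + 26182 = (-16 + 29*I*√35/147210) + 26182 = 26166 + 29*I*√35/147210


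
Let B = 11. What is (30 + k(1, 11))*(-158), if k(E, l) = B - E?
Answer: -6320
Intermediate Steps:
k(E, l) = 11 - E
(30 + k(1, 11))*(-158) = (30 + (11 - 1*1))*(-158) = (30 + (11 - 1))*(-158) = (30 + 10)*(-158) = 40*(-158) = -6320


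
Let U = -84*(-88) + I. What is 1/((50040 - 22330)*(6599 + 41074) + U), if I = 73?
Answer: 1/1321026295 ≈ 7.5699e-10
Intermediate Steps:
U = 7465 (U = -84*(-88) + 73 = 7392 + 73 = 7465)
1/((50040 - 22330)*(6599 + 41074) + U) = 1/((50040 - 22330)*(6599 + 41074) + 7465) = 1/(27710*47673 + 7465) = 1/(1321018830 + 7465) = 1/1321026295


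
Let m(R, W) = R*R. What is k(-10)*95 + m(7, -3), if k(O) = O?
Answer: -901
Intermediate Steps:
m(R, W) = R²
k(-10)*95 + m(7, -3) = -10*95 + 7² = -950 + 49 = -901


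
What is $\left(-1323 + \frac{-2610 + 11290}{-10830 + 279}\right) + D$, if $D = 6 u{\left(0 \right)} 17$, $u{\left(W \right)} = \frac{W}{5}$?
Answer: $- \frac{13967653}{10551} \approx -1323.8$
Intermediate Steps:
$u{\left(W \right)} = \frac{W}{5}$ ($u{\left(W \right)} = W \frac{1}{5} = \frac{W}{5}$)
$D = 0$ ($D = 6 \cdot \frac{1}{5} \cdot 0 \cdot 17 = 6 \cdot 0 \cdot 17 = 0 \cdot 17 = 0$)
$\left(-1323 + \frac{-2610 + 11290}{-10830 + 279}\right) + D = \left(-1323 + \frac{-2610 + 11290}{-10830 + 279}\right) + 0 = \left(-1323 + \frac{8680}{-10551}\right) + 0 = \left(-1323 + 8680 \left(- \frac{1}{10551}\right)\right) + 0 = \left(-1323 - \frac{8680}{10551}\right) + 0 = - \frac{13967653}{10551} + 0 = - \frac{13967653}{10551}$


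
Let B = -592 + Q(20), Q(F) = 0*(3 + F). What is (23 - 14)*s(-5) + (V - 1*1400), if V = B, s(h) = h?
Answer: -2037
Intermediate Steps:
Q(F) = 0
B = -592 (B = -592 + 0 = -592)
V = -592
(23 - 14)*s(-5) + (V - 1*1400) = (23 - 14)*(-5) + (-592 - 1*1400) = 9*(-5) + (-592 - 1400) = -45 - 1992 = -2037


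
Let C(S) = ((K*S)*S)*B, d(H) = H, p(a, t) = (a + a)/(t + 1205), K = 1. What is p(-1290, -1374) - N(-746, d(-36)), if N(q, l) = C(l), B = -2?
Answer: 440628/169 ≈ 2607.3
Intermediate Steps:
p(a, t) = 2*a/(1205 + t) (p(a, t) = (2*a)/(1205 + t) = 2*a/(1205 + t))
C(S) = -2*S**2 (C(S) = ((1*S)*S)*(-2) = (S*S)*(-2) = S**2*(-2) = -2*S**2)
N(q, l) = -2*l**2
p(-1290, -1374) - N(-746, d(-36)) = 2*(-1290)/(1205 - 1374) - (-2)*(-36)**2 = 2*(-1290)/(-169) - (-2)*1296 = 2*(-1290)*(-1/169) - 1*(-2592) = 2580/169 + 2592 = 440628/169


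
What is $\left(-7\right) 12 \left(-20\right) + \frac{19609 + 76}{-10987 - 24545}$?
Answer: $\frac{59674075}{35532} \approx 1679.4$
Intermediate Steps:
$\left(-7\right) 12 \left(-20\right) + \frac{19609 + 76}{-10987 - 24545} = \left(-84\right) \left(-20\right) + \frac{19685}{-35532} = 1680 + 19685 \left(- \frac{1}{35532}\right) = 1680 - \frac{19685}{35532} = \frac{59674075}{35532}$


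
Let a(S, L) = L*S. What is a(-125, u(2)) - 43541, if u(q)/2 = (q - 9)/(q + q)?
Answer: -86207/2 ≈ -43104.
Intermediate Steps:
u(q) = (-9 + q)/q (u(q) = 2*((q - 9)/(q + q)) = 2*((-9 + q)/((2*q))) = 2*((-9 + q)*(1/(2*q))) = 2*((-9 + q)/(2*q)) = (-9 + q)/q)
a(-125, u(2)) - 43541 = ((-9 + 2)/2)*(-125) - 43541 = ((½)*(-7))*(-125) - 43541 = -7/2*(-125) - 43541 = 875/2 - 43541 = -86207/2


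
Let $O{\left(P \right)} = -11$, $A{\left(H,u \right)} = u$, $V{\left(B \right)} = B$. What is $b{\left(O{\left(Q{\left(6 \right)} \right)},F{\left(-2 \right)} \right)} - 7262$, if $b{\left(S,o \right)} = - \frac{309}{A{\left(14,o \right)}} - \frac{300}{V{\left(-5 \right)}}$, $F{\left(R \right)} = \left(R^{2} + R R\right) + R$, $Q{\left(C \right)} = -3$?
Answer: $- \frac{14507}{2} \approx -7253.5$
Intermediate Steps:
$F{\left(R \right)} = R + 2 R^{2}$ ($F{\left(R \right)} = \left(R^{2} + R^{2}\right) + R = 2 R^{2} + R = R + 2 R^{2}$)
$b{\left(S,o \right)} = 60 - \frac{309}{o}$ ($b{\left(S,o \right)} = - \frac{309}{o} - \frac{300}{-5} = - \frac{309}{o} - -60 = - \frac{309}{o} + 60 = 60 - \frac{309}{o}$)
$b{\left(O{\left(Q{\left(6 \right)} \right)},F{\left(-2 \right)} \right)} - 7262 = \left(60 - \frac{309}{\left(-2\right) \left(1 + 2 \left(-2\right)\right)}\right) - 7262 = \left(60 - \frac{309}{\left(-2\right) \left(1 - 4\right)}\right) - 7262 = \left(60 - \frac{309}{\left(-2\right) \left(-3\right)}\right) - 7262 = \left(60 - \frac{309}{6}\right) - 7262 = \left(60 - \frac{103}{2}\right) - 7262 = \frac{17}{2} - 7262 = - \frac{14507}{2}$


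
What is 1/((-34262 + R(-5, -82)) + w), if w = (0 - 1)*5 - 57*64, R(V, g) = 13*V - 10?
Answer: -1/37990 ≈ -2.6323e-5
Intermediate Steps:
R(V, g) = -10 + 13*V
w = -3653 (w = -1*5 - 3648 = -5 - 3648 = -3653)
1/((-34262 + R(-5, -82)) + w) = 1/((-34262 + (-10 + 13*(-5))) - 3653) = 1/((-34262 + (-10 - 65)) - 3653) = 1/((-34262 - 75) - 3653) = 1/(-34337 - 3653) = 1/(-37990) = -1/37990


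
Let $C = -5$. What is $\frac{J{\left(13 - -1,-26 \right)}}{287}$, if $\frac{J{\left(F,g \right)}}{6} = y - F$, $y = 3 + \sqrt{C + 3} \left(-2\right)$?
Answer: $- \frac{66}{287} - \frac{12 i \sqrt{2}}{287} \approx -0.22997 - 0.059131 i$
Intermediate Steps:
$y = 3 - 2 i \sqrt{2}$ ($y = 3 + \sqrt{-5 + 3} \left(-2\right) = 3 + \sqrt{-2} \left(-2\right) = 3 + i \sqrt{2} \left(-2\right) = 3 - 2 i \sqrt{2} \approx 3.0 - 2.8284 i$)
$J{\left(F,g \right)} = 18 - 6 F - 12 i \sqrt{2}$ ($J{\left(F,g \right)} = 6 \left(\left(3 - 2 i \sqrt{2}\right) - F\right) = 6 \left(3 - F - 2 i \sqrt{2}\right) = 18 - 6 F - 12 i \sqrt{2}$)
$\frac{J{\left(13 - -1,-26 \right)}}{287} = \frac{18 - 6 \left(13 - -1\right) - 12 i \sqrt{2}}{287} = \left(18 - 6 \left(13 + 1\right) - 12 i \sqrt{2}\right) \frac{1}{287} = \left(18 - 84 - 12 i \sqrt{2}\right) \frac{1}{287} = \left(-66 - 12 i \sqrt{2}\right) \frac{1}{287} = - \frac{66}{287} - \frac{12 i \sqrt{2}}{287}$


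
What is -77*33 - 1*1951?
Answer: -4492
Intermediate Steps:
-77*33 - 1*1951 = -2541 - 1951 = -4492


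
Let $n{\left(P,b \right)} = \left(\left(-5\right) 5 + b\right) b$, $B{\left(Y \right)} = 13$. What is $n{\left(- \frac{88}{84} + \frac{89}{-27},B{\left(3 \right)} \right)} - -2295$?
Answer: $2139$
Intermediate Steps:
$n{\left(P,b \right)} = b \left(-25 + b\right)$ ($n{\left(P,b \right)} = \left(-25 + b\right) b = b \left(-25 + b\right)$)
$n{\left(- \frac{88}{84} + \frac{89}{-27},B{\left(3 \right)} \right)} - -2295 = 13 \left(-25 + 13\right) - -2295 = 13 \left(-12\right) + 2295 = -156 + 2295 = 2139$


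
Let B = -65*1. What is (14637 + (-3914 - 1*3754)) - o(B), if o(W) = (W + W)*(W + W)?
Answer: -9931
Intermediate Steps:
B = -65
o(W) = 4*W**2 (o(W) = (2*W)*(2*W) = 4*W**2)
(14637 + (-3914 - 1*3754)) - o(B) = (14637 + (-3914 - 1*3754)) - 4*(-65)**2 = (14637 + (-3914 - 3754)) - 4*4225 = (14637 - 7668) - 1*16900 = 6969 - 16900 = -9931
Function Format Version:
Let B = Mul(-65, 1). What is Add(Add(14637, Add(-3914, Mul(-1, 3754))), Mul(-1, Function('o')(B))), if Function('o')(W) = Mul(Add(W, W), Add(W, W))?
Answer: -9931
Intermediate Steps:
B = -65
Function('o')(W) = Mul(4, Pow(W, 2)) (Function('o')(W) = Mul(Mul(2, W), Mul(2, W)) = Mul(4, Pow(W, 2)))
Add(Add(14637, Add(-3914, Mul(-1, 3754))), Mul(-1, Function('o')(B))) = Add(Add(14637, Add(-3914, Mul(-1, 3754))), Mul(-1, Mul(4, Pow(-65, 2)))) = Add(Add(14637, Add(-3914, -3754)), Mul(-1, Mul(4, 4225))) = Add(Add(14637, -7668), Mul(-1, 16900)) = Add(6969, -16900) = -9931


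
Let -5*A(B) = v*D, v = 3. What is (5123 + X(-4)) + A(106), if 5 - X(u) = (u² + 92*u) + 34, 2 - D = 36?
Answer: 27332/5 ≈ 5466.4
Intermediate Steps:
D = -34 (D = 2 - 1*36 = 2 - 36 = -34)
X(u) = -29 - u² - 92*u (X(u) = 5 - ((u² + 92*u) + 34) = 5 - (34 + u² + 92*u) = 5 + (-34 - u² - 92*u) = -29 - u² - 92*u)
A(B) = 102/5 (A(B) = -3*(-34)/5 = -⅕*(-102) = 102/5)
(5123 + X(-4)) + A(106) = (5123 + (-29 - 1*(-4)² - 92*(-4))) + 102/5 = (5123 + (-29 - 1*16 + 368)) + 102/5 = (5123 + (-29 - 16 + 368)) + 102/5 = (5123 + 323) + 102/5 = 5446 + 102/5 = 27332/5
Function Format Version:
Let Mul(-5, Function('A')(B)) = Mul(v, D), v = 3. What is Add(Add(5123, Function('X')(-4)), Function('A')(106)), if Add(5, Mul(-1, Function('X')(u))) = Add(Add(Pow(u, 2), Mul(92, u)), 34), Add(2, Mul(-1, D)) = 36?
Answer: Rational(27332, 5) ≈ 5466.4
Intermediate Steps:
D = -34 (D = Add(2, Mul(-1, 36)) = Add(2, -36) = -34)
Function('X')(u) = Add(-29, Mul(-1, Pow(u, 2)), Mul(-92, u)) (Function('X')(u) = Add(5, Mul(-1, Add(Add(Pow(u, 2), Mul(92, u)), 34))) = Add(5, Mul(-1, Add(34, Pow(u, 2), Mul(92, u)))) = Add(5, Add(-34, Mul(-1, Pow(u, 2)), Mul(-92, u))) = Add(-29, Mul(-1, Pow(u, 2)), Mul(-92, u)))
Function('A')(B) = Rational(102, 5) (Function('A')(B) = Mul(Rational(-1, 5), Mul(3, -34)) = Mul(Rational(-1, 5), -102) = Rational(102, 5))
Add(Add(5123, Function('X')(-4)), Function('A')(106)) = Add(Add(5123, Add(-29, Mul(-1, Pow(-4, 2)), Mul(-92, -4))), Rational(102, 5)) = Add(Add(5123, Add(-29, Mul(-1, 16), 368)), Rational(102, 5)) = Add(Add(5123, Add(-29, -16, 368)), Rational(102, 5)) = Add(Add(5123, 323), Rational(102, 5)) = Add(5446, Rational(102, 5)) = Rational(27332, 5)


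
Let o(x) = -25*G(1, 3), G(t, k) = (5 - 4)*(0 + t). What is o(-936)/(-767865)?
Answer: 5/153573 ≈ 3.2558e-5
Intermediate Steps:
G(t, k) = t (G(t, k) = 1*t = t)
o(x) = -25 (o(x) = -25*1 = -25)
o(-936)/(-767865) = -25/(-767865) = -25*(-1/767865) = 5/153573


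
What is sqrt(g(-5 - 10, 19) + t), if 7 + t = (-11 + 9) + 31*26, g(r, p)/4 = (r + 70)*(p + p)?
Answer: sqrt(9157) ≈ 95.692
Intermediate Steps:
g(r, p) = 8*p*(70 + r) (g(r, p) = 4*((r + 70)*(p + p)) = 4*((70 + r)*(2*p)) = 4*(2*p*(70 + r)) = 8*p*(70 + r))
t = 797 (t = -7 + ((-11 + 9) + 31*26) = -7 + (-2 + 806) = -7 + 804 = 797)
sqrt(g(-5 - 10, 19) + t) = sqrt(8*19*(70 + (-5 - 10)) + 797) = sqrt(8*19*(70 - 15) + 797) = sqrt(8*19*55 + 797) = sqrt(8360 + 797) = sqrt(9157)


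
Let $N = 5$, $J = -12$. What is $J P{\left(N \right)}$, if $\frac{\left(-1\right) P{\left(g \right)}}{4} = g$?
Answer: $240$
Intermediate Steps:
$P{\left(g \right)} = - 4 g$
$J P{\left(N \right)} = - 12 \left(\left(-4\right) 5\right) = \left(-12\right) \left(-20\right) = 240$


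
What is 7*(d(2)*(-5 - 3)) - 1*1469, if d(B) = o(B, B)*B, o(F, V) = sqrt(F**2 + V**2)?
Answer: -1469 - 224*sqrt(2) ≈ -1785.8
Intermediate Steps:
d(B) = B*sqrt(2)*sqrt(B**2) (d(B) = sqrt(B**2 + B**2)*B = sqrt(2*B**2)*B = (sqrt(2)*sqrt(B**2))*B = B*sqrt(2)*sqrt(B**2))
7*(d(2)*(-5 - 3)) - 1*1469 = 7*((2*sqrt(2)*sqrt(2**2))*(-5 - 3)) - 1*1469 = 7*((2*sqrt(2)*sqrt(4))*(-8)) - 1469 = 7*((2*sqrt(2)*2)*(-8)) - 1469 = 7*((4*sqrt(2))*(-8)) - 1469 = 7*(-32*sqrt(2)) - 1469 = -224*sqrt(2) - 1469 = -1469 - 224*sqrt(2)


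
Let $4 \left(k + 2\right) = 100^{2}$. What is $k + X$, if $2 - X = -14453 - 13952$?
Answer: $30905$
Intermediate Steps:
$X = 28407$ ($X = 2 - \left(-14453 - 13952\right) = 2 - -28405 = 2 + 28405 = 28407$)
$k = 2498$ ($k = -2 + \frac{100^{2}}{4} = -2 + \frac{1}{4} \cdot 10000 = -2 + 2500 = 2498$)
$k + X = 2498 + 28407 = 30905$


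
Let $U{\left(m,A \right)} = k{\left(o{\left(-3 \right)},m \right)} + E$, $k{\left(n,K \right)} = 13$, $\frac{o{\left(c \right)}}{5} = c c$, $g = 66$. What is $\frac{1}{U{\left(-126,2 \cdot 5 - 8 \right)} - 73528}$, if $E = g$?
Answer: $- \frac{1}{73449} \approx -1.3615 \cdot 10^{-5}$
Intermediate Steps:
$o{\left(c \right)} = 5 c^{2}$ ($o{\left(c \right)} = 5 c c = 5 c^{2}$)
$E = 66$
$U{\left(m,A \right)} = 79$ ($U{\left(m,A \right)} = 13 + 66 = 79$)
$\frac{1}{U{\left(-126,2 \cdot 5 - 8 \right)} - 73528} = \frac{1}{79 - 73528} = \frac{1}{-73449} = - \frac{1}{73449}$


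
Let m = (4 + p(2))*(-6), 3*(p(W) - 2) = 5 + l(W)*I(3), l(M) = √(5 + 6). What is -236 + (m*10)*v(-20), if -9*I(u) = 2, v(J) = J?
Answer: 8964 - 800*√11/9 ≈ 8669.2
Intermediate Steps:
l(M) = √11
I(u) = -2/9 (I(u) = -⅑*2 = -2/9)
p(W) = 11/3 - 2*√11/27 (p(W) = 2 + (5 + √11*(-2/9))/3 = 2 + (5 - 2*√11/9)/3 = 2 + (5/3 - 2*√11/27) = 11/3 - 2*√11/27)
m = -46 + 4*√11/9 (m = (4 + (11/3 - 2*√11/27))*(-6) = (23/3 - 2*√11/27)*(-6) = -46 + 4*√11/9 ≈ -44.526)
-236 + (m*10)*v(-20) = -236 + ((-46 + 4*√11/9)*10)*(-20) = -236 + (-460 + 40*√11/9)*(-20) = -236 + (9200 - 800*√11/9) = 8964 - 800*√11/9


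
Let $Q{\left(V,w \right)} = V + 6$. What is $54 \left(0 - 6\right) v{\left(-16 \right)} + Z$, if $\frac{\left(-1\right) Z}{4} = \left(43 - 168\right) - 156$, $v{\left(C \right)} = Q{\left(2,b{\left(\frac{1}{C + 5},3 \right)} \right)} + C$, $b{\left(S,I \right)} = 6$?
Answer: $3716$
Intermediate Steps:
$Q{\left(V,w \right)} = 6 + V$
$v{\left(C \right)} = 8 + C$ ($v{\left(C \right)} = \left(6 + 2\right) + C = 8 + C$)
$Z = 1124$ ($Z = - 4 \left(\left(43 - 168\right) - 156\right) = - 4 \left(-125 - 156\right) = \left(-4\right) \left(-281\right) = 1124$)
$54 \left(0 - 6\right) v{\left(-16 \right)} + Z = 54 \left(0 - 6\right) \left(8 - 16\right) + 1124 = 54 \left(0 - 6\right) \left(-8\right) + 1124 = 54 \left(-6\right) \left(-8\right) + 1124 = \left(-324\right) \left(-8\right) + 1124 = 2592 + 1124 = 3716$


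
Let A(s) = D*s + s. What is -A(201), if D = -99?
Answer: 19698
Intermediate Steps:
A(s) = -98*s (A(s) = -99*s + s = -98*s)
-A(201) = -(-98)*201 = -1*(-19698) = 19698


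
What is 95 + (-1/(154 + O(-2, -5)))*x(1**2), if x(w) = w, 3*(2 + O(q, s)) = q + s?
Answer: 42652/449 ≈ 94.993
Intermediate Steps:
O(q, s) = -2 + q/3 + s/3 (O(q, s) = -2 + (q + s)/3 = -2 + (q/3 + s/3) = -2 + q/3 + s/3)
95 + (-1/(154 + O(-2, -5)))*x(1**2) = 95 - 1/(154 + (-2 + (1/3)*(-2) + (1/3)*(-5)))*1**2 = 95 - 1/(154 + (-2 - 2/3 - 5/3))*1 = 95 - 1/(154 - 13/3)*1 = 95 - 1/449/3*1 = 95 - 1*3/449*1 = 95 - 3/449*1 = 95 - 3/449 = 42652/449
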